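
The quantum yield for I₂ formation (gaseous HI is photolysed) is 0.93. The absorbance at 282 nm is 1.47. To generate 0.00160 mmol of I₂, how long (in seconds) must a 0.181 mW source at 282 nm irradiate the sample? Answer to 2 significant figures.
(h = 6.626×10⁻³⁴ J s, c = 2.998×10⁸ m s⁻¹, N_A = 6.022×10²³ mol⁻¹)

Product: 0.00160 mmol = 1.60×10⁻⁶ mol.
Photons that must be absorbed: 1.60×10⁻⁶ / 0.93 = 1.720×10⁻⁶ mol.
Fraction absorbed: 1 − 10^(−1.47) = 0.9661.
Incident photons needed: 1.720×10⁻⁶ / 0.9661 = 1.780×10⁻⁶ mol.
Photon energy: hc/λ = 7.044×10⁻¹⁹ J; per mole, 4.242×10⁵ J mol⁻¹.
Energy required: 1.780×10⁻⁶ × 4.242×10⁵ = 0.7551 J.
Time: 0.7551 J / 0.000181 W = 4200 s.

t ≈ 4200 s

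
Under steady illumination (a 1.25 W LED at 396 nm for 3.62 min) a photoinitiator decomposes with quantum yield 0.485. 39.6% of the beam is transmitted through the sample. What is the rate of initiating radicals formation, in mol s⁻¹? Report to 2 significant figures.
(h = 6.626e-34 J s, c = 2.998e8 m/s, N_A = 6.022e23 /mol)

Photon energy at 396 nm: hc/λ = (6.626e-34)(2.998e8)/(396e-9) = 5.016e-19 J.
Energy delivered: (1.25 W)(217.2 s) = 271.5 J.
Photons incident: 271.5 / 5.016e-19 = 5.413e20, i.e. 5.413e20/6.022e23 = 8.989e-4 mol.
Fraction absorbed: 1 − 39.6/100 = 0.6040.
Photons absorbed: 0.6040 × 8.989e-4 = 5.429e-4 mol.
Product formed: 0.485 × 5.429e-4 = 2.633e-4 mol.
Rate: 2.633e-4 / 217.2 s = 1.2e-6 mol s⁻¹.

1.2e-6 mol s⁻¹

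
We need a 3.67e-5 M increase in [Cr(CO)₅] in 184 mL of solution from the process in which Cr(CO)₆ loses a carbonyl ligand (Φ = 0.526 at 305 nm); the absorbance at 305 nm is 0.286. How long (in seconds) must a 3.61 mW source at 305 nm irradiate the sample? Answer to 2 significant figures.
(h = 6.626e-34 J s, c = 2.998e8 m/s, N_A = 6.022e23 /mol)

t ≈ 2900 s

Product: (3.67e-5 M)(0.184 L) = 6.753e-6 mol.
Photons that must be absorbed: 6.753e-6 / 0.526 = 1.284e-5 mol.
Fraction absorbed: 1 − 10^(−0.286) = 0.4824.
Incident photons needed: 1.284e-5 / 0.4824 = 2.662e-5 mol.
Photon energy: hc/λ = 6.513e-19 J; per mole, 3.922e5 J mol⁻¹.
Energy required: 2.662e-5 × 3.922e5 = 10.44 J.
Time: 10.44 J / 0.00361 W = 2900 s.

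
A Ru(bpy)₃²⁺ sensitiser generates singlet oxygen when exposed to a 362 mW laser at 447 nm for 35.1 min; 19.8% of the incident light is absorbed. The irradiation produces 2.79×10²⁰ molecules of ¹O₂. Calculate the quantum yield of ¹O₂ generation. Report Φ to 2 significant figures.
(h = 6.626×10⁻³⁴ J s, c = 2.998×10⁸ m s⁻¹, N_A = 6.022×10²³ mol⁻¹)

Product: 2.79×10²⁰ / 6.022×10²³ = 4.633×10⁻⁴ mol.
Photon energy at 447 nm: hc/λ = (6.626×10⁻³⁴)(2.998×10⁸)/(447×10⁻⁹) = 4.444×10⁻¹⁹ J.
Energy delivered: (362 mW)(2106 s) = 762.4 J.
Photons incident: 762.4 / 4.444×10⁻¹⁹ = 1.716×10²¹, i.e. 1.716×10²¹/6.022×10²³ = 0.002850 mol.
Photons absorbed: 0.198 × 0.002850 = 5.643×10⁻⁴ mol.
Φ = 4.633×10⁻⁴ mol / 5.643×10⁻⁴ mol photons = 0.82.

Φ = 0.82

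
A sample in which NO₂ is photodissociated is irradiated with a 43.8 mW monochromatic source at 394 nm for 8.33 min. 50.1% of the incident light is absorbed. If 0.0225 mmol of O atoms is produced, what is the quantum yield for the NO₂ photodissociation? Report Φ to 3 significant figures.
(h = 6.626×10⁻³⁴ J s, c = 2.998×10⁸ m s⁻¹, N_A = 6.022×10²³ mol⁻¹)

Φ = 0.623

Product: 0.0225 mmol = 2.25×10⁻⁵ mol.
Photon energy at 394 nm: hc/λ = (6.626×10⁻³⁴)(2.998×10⁸)/(394×10⁻⁹) = 5.042×10⁻¹⁹ J.
Energy delivered: (43.8 mW)(499.8 s) = 21.89 J.
Photons incident: 21.89 / 5.042×10⁻¹⁹ = 4.342×10¹⁹, i.e. 4.342×10¹⁹/6.022×10²³ = 7.210×10⁻⁵ mol.
Photons absorbed: 0.501 × 7.210×10⁻⁵ = 3.612×10⁻⁵ mol.
Φ = 2.25×10⁻⁵ mol / 3.612×10⁻⁵ mol photons = 0.623.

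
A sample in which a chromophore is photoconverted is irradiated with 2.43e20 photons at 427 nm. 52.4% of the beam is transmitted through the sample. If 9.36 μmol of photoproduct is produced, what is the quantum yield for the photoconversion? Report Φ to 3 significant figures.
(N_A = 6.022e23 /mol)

Φ = 0.0487

Product: 9.36 μmol = 9.36e-6 mol.
Moles of photons: 2.43e20 / 6.022e23 = 4.035e-4 mol.
Fraction absorbed: 1 − 52.4/100 = 0.4760.
Photons absorbed: 0.4760 × 4.035e-4 = 1.921e-4 mol.
Φ = 9.36e-6 mol / 1.921e-4 mol photons = 0.0487.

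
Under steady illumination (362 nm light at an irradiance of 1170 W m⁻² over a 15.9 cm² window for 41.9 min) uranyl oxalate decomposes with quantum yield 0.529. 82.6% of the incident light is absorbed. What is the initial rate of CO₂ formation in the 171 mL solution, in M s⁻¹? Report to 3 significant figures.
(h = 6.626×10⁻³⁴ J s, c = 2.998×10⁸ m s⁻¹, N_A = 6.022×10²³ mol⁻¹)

Photon energy at 362 nm: hc/λ = (6.626×10⁻³⁴)(2.998×10⁸)/(362×10⁻⁹) = 5.487×10⁻¹⁹ J.
Energy delivered: (1170 W m⁻²)(15.9×10⁻⁴ m²)(2514 s) = 4677 J.
Photons incident: 4677 / 5.487×10⁻¹⁹ = 8.524×10²¹, i.e. 8.524×10²¹/6.022×10²³ = 0.01415 mol.
Photons absorbed: 0.826 × 0.01415 = 0.01169 mol.
Product formed: 0.529 × 0.01169 = 0.006184 mol.
Rate: 0.006184 mol / (2514 s × 0.171 L) = 1.44×10⁻⁵ M s⁻¹.

1.44×10⁻⁵ M s⁻¹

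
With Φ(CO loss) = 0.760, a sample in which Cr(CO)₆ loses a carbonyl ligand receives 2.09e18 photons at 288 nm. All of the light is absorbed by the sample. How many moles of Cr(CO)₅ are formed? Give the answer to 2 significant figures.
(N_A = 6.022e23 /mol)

2.6e-6 mol

Moles of photons: 2.09e18 / 6.022e23 = 3.471e-6 mol.
Product: Φ × n_abs = 0.760 × 3.471e-6 = 2.638e-6 mol.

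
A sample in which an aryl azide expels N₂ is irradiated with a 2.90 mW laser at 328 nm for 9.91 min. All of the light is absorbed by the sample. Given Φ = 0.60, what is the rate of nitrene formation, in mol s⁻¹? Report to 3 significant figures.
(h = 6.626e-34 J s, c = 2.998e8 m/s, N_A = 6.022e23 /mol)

4.77e-9 mol s⁻¹

Photon energy at 328 nm: hc/λ = (6.626e-34)(2.998e8)/(328e-9) = 6.056e-19 J.
Energy delivered: (2.90 mW)(594.6 s) = 1.724 J.
Photons incident: 1.724 / 6.056e-19 = 2.847e18, i.e. 2.847e18/6.022e23 = 4.728e-6 mol.
Product formed: 0.60 × 4.728e-6 = 2.837e-6 mol.
Rate: 2.837e-6 / 594.6 s = 4.77e-9 mol s⁻¹.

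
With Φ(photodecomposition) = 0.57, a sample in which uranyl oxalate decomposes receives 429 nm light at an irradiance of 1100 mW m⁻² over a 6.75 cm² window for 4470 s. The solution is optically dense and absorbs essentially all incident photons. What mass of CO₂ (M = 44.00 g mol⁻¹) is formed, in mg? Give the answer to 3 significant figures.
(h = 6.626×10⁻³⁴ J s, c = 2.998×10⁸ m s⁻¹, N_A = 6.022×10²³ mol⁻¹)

Photon energy at 429 nm: hc/λ = (6.626×10⁻³⁴)(2.998×10⁸)/(429×10⁻⁹) = 4.630×10⁻¹⁹ J.
Energy delivered: (1100 mW m⁻²)(6.75×10⁻⁴ m²)(4470 s) = 3.319 J.
Photons incident: 3.319 / 4.630×10⁻¹⁹ = 7.168×10¹⁸, i.e. 7.168×10¹⁸/6.022×10²³ = 1.190×10⁻⁵ mol.
Product: Φ × n_abs = 0.57 × 1.190×10⁻⁵ = 6.783×10⁻⁶ mol.
Mass: 6.783×10⁻⁶ × 44.00 = 2.985×10⁻⁴ g = 0.299 mg.

0.299 mg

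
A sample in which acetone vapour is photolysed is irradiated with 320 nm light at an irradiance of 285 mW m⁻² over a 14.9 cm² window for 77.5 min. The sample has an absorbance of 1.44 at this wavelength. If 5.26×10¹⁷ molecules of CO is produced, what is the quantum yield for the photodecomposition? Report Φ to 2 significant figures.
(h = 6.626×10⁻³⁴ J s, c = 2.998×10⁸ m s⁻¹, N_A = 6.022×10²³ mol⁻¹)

Product: 5.26×10¹⁷ / 6.022×10²³ = 8.735×10⁻⁷ mol.
Photon energy at 320 nm: hc/λ = (6.626×10⁻³⁴)(2.998×10⁸)/(320×10⁻⁹) = 6.208×10⁻¹⁹ J.
Energy delivered: (285 mW m⁻²)(14.9×10⁻⁴ m²)(4650 s) = 1.975 J.
Photons incident: 1.975 / 6.208×10⁻¹⁹ = 3.181×10¹⁸, i.e. 3.181×10¹⁸/6.022×10²³ = 5.282×10⁻⁶ mol.
Fraction absorbed: 1 − 10^(−1.44) = 0.9637.
Photons absorbed: 0.9637 × 5.282×10⁻⁶ = 5.090×10⁻⁶ mol.
Φ = 8.735×10⁻⁷ mol / 5.090×10⁻⁶ mol photons = 0.17.

Φ = 0.17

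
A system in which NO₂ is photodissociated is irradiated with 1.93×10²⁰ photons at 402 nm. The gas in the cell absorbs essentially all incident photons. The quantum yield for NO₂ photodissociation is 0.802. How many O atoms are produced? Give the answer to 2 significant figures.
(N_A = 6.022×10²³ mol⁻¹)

Moles of photons: 1.93×10²⁰ / 6.022×10²³ = 3.205×10⁻⁴ mol.
Product: Φ × n_abs = 0.802 × 3.205×10⁻⁴ = 2.570×10⁻⁴ mol.
As a count: 2.570×10⁻⁴ × 6.022×10²³ = 1.5×10²⁰.

1.5×10²⁰ atoms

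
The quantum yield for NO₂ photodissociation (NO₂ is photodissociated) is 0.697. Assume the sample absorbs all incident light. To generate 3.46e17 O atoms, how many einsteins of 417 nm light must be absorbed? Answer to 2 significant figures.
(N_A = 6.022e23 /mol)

Product: 3.46e17 / 6.022e23 = 5.746e-7 mol.
Photons that must be absorbed: 5.746e-7 / 0.697 = 8.244e-7 mol.

8.2e-7 einstein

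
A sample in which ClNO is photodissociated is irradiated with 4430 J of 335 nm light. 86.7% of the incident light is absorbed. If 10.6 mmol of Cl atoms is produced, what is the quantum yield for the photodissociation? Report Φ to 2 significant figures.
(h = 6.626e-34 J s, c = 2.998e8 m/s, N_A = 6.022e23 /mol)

Φ = 0.99

Product: 10.6 mmol = 0.0106 mol.
Photon energy at 335 nm: hc/λ = (6.626e-34)(2.998e8)/(335e-9) = 5.930e-19 J.
Photons incident: 4430 / 5.930e-19 = 7.470e21, i.e. 7.470e21/6.022e23 = 0.01240 mol.
Photons absorbed: 0.867 × 0.01240 = 0.01075 mol.
Φ = 0.0106 mol / 0.01075 mol photons = 0.99.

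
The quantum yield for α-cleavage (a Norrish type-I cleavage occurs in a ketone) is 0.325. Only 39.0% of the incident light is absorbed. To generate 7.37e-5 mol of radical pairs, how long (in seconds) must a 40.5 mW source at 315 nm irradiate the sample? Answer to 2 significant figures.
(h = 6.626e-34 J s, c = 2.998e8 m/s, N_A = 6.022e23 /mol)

t ≈ 5500 s

Photons that must be absorbed: 7.37e-5 / 0.325 = 2.268e-4 mol.
Incident photons needed: 2.268e-4 / 0.390 = 5.815e-4 mol.
Photon energy: hc/λ = 6.306e-19 J; per mole, 3.797e5 J mol⁻¹.
Energy required: 5.815e-4 × 3.797e5 = 220.8 J.
Time: 220.8 J / 0.0405 W = 5500 s.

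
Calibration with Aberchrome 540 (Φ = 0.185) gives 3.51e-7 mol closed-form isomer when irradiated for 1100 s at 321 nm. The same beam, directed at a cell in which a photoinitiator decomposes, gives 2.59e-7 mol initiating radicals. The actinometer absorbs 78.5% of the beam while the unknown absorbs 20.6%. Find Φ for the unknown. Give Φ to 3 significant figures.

Photons absorbed by the actinometer: 3.51e-7 / 0.185 = 1.897e-6 mol.
Incident flux: 1.897e-6 / 0.785 = 2.417e-6 einstein.
Absorbed by unknown: 0.206 × 2.417e-6 = 4.979e-7 mol.
Φ(unknown) = 2.59e-7 / 4.979e-7 = 0.520.

Φ = 0.520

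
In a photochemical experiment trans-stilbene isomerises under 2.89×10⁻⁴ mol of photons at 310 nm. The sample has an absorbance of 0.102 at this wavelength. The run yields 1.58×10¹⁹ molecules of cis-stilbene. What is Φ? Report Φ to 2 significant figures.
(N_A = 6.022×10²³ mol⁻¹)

Product: 1.58×10¹⁹ / 6.022×10²³ = 2.624×10⁻⁵ mol.
Fraction absorbed: 1 − 10^(−0.102) = 0.2093.
Photons absorbed: 0.2093 × 2.89×10⁻⁴ = 6.049×10⁻⁵ mol.
Φ = 2.624×10⁻⁵ mol / 6.049×10⁻⁵ mol photons = 0.43.

Φ = 0.43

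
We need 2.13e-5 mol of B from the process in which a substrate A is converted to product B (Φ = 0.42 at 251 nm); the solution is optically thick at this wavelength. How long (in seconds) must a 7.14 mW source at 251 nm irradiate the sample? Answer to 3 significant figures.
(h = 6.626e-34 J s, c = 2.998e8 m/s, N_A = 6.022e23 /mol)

Photons that must be absorbed: 2.13e-5 / 0.42 = 5.071e-5 mol.
Photon energy: hc/λ = 7.914e-19 J; per mole, 4.766e5 J mol⁻¹.
Energy required: 5.071e-5 × 4.766e5 = 24.17 J.
Time: 24.17 J / 0.00714 W = 3390 s.

t ≈ 3390 s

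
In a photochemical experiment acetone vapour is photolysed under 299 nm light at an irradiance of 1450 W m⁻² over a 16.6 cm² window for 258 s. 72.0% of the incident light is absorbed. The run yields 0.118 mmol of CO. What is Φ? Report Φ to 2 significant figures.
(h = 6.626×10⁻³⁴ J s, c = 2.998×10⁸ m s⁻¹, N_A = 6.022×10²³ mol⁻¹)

Product: 0.118 mmol = 1.18×10⁻⁴ mol.
Photon energy at 299 nm: hc/λ = (6.626×10⁻³⁴)(2.998×10⁸)/(299×10⁻⁹) = 6.644×10⁻¹⁹ J.
Energy delivered: (1450 W m⁻²)(16.6×10⁻⁴ m²)(258 s) = 621.0 J.
Photons incident: 621.0 / 6.644×10⁻¹⁹ = 9.347×10²⁰, i.e. 9.347×10²⁰/6.022×10²³ = 0.001552 mol.
Photons absorbed: 0.720 × 0.001552 = 0.001117 mol.
Φ = 1.18×10⁻⁴ mol / 0.001117 mol photons = 0.11.

Φ = 0.11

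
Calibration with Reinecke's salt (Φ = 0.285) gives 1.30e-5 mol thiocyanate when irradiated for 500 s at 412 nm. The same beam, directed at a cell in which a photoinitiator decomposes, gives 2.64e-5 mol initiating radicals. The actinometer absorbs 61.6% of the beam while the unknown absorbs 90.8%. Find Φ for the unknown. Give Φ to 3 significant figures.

Photons absorbed by the actinometer: 1.30e-5 / 0.285 = 4.561e-5 mol.
Incident flux: 4.561e-5 / 0.616 = 7.404e-5 einstein.
Absorbed by unknown: 0.908 × 7.404e-5 = 6.723e-5 mol.
Φ(unknown) = 2.64e-5 / 6.723e-5 = 0.393.

Φ = 0.393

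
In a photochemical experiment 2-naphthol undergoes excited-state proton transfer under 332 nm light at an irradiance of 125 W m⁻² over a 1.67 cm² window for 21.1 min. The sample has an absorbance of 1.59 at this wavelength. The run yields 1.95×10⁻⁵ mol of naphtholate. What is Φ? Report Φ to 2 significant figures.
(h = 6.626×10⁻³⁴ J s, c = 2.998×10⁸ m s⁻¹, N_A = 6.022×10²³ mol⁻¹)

Photon energy at 332 nm: hc/λ = (6.626×10⁻³⁴)(2.998×10⁸)/(332×10⁻⁹) = 5.983×10⁻¹⁹ J.
Energy delivered: (125 W m⁻²)(1.67×10⁻⁴ m²)(1266 s) = 26.43 J.
Photons incident: 26.43 / 5.983×10⁻¹⁹ = 4.418×10¹⁹, i.e. 4.418×10¹⁹/6.022×10²³ = 7.336×10⁻⁵ mol.
Fraction absorbed: 1 − 10^(−1.59) = 0.9743.
Photons absorbed: 0.9743 × 7.336×10⁻⁵ = 7.147×10⁻⁵ mol.
Φ = 1.95×10⁻⁵ mol / 7.147×10⁻⁵ mol photons = 0.27.

Φ = 0.27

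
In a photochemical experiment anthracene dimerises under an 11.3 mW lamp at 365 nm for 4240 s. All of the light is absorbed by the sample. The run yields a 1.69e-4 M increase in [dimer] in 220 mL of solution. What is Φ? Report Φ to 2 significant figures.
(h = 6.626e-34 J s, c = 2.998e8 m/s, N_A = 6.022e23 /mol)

Product: (1.69e-4 M)(0.22 L) = 3.718e-5 mol.
Photon energy at 365 nm: hc/λ = (6.626e-34)(2.998e8)/(365e-9) = 5.442e-19 J.
Energy delivered: (11.3 mW)(4240 s) = 47.91 J.
Photons incident: 47.91 / 5.442e-19 = 8.804e19, i.e. 8.804e19/6.022e23 = 1.462e-4 mol.
Φ = 3.718e-5 mol / 1.462e-4 mol photons = 0.25.

Φ = 0.25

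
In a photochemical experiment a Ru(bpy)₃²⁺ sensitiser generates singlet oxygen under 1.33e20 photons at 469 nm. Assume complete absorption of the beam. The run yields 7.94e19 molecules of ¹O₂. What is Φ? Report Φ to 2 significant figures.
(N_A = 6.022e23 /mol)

Φ = 0.60

Product: 7.94e19 / 6.022e23 = 1.318e-4 mol.
Moles of photons: 1.33e20 / 6.022e23 = 2.209e-4 mol.
Φ = 1.318e-4 mol / 2.209e-4 mol photons = 0.60.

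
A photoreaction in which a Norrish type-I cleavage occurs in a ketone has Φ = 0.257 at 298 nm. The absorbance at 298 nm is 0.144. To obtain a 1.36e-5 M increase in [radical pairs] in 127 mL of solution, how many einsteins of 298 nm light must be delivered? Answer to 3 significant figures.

2.38e-5 einstein

Product: (1.36e-5 M)(0.127 L) = 1.727e-6 mol.
Photons that must be absorbed: 1.727e-6 / 0.257 = 6.720e-6 mol.
Fraction absorbed: 1 − 10^(−0.144) = 0.2822.
Incident photons needed: 6.720e-6 / 0.2822 = 2.381e-5 mol.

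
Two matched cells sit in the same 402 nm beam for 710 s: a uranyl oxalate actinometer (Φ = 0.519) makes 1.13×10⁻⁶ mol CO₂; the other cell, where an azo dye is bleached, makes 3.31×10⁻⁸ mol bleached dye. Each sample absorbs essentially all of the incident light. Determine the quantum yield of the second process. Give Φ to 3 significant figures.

Φ = 0.0152

Photons absorbed by the actinometer: 1.13×10⁻⁶ / 0.519 = 2.177×10⁻⁶ mol.
Φ(unknown) = 3.31×10⁻⁸ / 2.177×10⁻⁶ = 0.0152.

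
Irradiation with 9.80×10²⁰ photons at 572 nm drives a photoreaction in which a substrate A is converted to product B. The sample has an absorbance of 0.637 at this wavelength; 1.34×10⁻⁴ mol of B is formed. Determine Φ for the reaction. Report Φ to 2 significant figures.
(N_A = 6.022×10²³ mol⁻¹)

Φ = 0.11

Moles of photons: 9.80×10²⁰ / 6.022×10²³ = 0.001627 mol.
Fraction absorbed: 1 − 10^(−0.637) = 0.7693.
Photons absorbed: 0.7693 × 0.001627 = 0.001252 mol.
Φ = 1.34×10⁻⁴ mol / 0.001252 mol photons = 0.11.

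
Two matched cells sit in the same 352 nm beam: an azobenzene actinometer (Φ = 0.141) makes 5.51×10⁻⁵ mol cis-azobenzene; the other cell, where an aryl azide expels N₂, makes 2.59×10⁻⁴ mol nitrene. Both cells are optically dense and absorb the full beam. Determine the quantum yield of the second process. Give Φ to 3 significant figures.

Φ = 0.663

Photons absorbed by the actinometer: 5.51×10⁻⁵ / 0.141 = 3.908×10⁻⁴ mol.
Φ(unknown) = 2.59×10⁻⁴ / 3.908×10⁻⁴ = 0.663.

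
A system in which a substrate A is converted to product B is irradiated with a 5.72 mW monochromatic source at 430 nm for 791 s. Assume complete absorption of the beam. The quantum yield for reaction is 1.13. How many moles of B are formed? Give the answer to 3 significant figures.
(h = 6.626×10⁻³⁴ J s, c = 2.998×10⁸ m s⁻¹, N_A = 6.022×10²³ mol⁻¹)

1.84×10⁻⁵ mol

Photon energy at 430 nm: hc/λ = (6.626×10⁻³⁴)(2.998×10⁸)/(430×10⁻⁹) = 4.620×10⁻¹⁹ J.
Energy delivered: (5.72 mW)(791 s) = 4.525 J.
Photons incident: 4.525 / 4.620×10⁻¹⁹ = 9.794×10¹⁸, i.e. 9.794×10¹⁸/6.022×10²³ = 1.626×10⁻⁵ mol.
Product: Φ × n_abs = 1.13 × 1.626×10⁻⁵ = 1.837×10⁻⁵ mol.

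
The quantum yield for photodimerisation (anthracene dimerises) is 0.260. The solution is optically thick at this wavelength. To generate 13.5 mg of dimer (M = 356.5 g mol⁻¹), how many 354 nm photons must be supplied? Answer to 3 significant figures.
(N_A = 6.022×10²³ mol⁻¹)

8.77×10¹⁹ photons

Product: 13.5 mg / 356.5 g mol⁻¹ = 3.787×10⁻⁵ mol.
Photons that must be absorbed: 3.787×10⁻⁵ / 0.260 = 1.457×10⁻⁴ mol.
Photon count: 1.457×10⁻⁴ × 6.022×10²³ = 8.77×10¹⁹.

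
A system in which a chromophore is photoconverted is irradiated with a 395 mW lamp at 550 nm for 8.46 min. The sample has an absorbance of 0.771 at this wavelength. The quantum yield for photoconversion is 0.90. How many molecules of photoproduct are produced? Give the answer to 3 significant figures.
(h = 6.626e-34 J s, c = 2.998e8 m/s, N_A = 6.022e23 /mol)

4.15e20 molecules

Photon energy at 550 nm: hc/λ = (6.626e-34)(2.998e8)/(550e-9) = 3.612e-19 J.
Energy delivered: (395 mW)(507.6 s) = 200.5 J.
Photons incident: 200.5 / 3.612e-19 = 5.551e20, i.e. 5.551e20/6.022e23 = 9.218e-4 mol.
Fraction absorbed: 1 − 10^(−0.771) = 0.8306.
Photons absorbed: 0.8306 × 9.218e-4 = 7.656e-4 mol.
Product: Φ × n_abs = 0.90 × 7.656e-4 = 6.890e-4 mol.
As a count: 6.890e-4 × 6.022e23 = 4.15e20.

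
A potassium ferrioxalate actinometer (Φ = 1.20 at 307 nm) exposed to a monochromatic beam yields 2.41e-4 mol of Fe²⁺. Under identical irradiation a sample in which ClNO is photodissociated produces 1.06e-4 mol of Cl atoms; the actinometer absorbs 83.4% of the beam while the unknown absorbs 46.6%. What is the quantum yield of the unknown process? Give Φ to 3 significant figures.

Photons absorbed by the actinometer: 2.41e-4 / 1.20 = 2.008e-4 mol.
Incident flux: 2.008e-4 / 0.834 = 2.408e-4 einstein.
Absorbed by unknown: 0.466 × 2.408e-4 = 1.122e-4 mol.
Φ(unknown) = 1.06e-4 / 1.122e-4 = 0.945.

Φ = 0.945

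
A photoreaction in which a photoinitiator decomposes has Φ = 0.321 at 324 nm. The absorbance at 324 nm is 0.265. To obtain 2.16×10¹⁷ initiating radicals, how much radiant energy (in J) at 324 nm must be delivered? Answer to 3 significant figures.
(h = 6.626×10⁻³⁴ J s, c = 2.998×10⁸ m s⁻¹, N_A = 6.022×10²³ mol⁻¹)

0.903 J

Product: 2.16×10¹⁷ / 6.022×10²³ = 3.587×10⁻⁷ mol.
Photons that must be absorbed: 3.587×10⁻⁷ / 0.321 = 1.117×10⁻⁶ mol.
Fraction absorbed: 1 − 10^(−0.265) = 0.4567.
Incident photons needed: 1.117×10⁻⁶ / 0.4567 = 2.446×10⁻⁶ mol.
Photon energy: hc/λ = 6.131×10⁻¹⁹ J; per mole, 3.692×10⁵ J mol⁻¹.
Energy required: 2.446×10⁻⁶ × 3.692×10⁵ = 0.903 J.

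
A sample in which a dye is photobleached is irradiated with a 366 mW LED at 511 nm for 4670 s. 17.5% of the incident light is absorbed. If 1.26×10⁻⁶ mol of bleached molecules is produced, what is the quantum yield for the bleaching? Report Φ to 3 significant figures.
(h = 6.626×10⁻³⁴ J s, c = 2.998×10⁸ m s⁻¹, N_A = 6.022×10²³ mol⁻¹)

Φ = 9.86×10⁻⁴

Photon energy at 511 nm: hc/λ = (6.626×10⁻³⁴)(2.998×10⁸)/(511×10⁻⁹) = 3.887×10⁻¹⁹ J.
Energy delivered: (366 mW)(4670 s) = 1709 J.
Photons incident: 1709 / 3.887×10⁻¹⁹ = 4.397×10²¹, i.e. 4.397×10²¹/6.022×10²³ = 0.007302 mol.
Photons absorbed: 0.175 × 0.007302 = 0.001278 mol.
Φ = 1.26×10⁻⁶ mol / 0.001278 mol photons = 9.86×10⁻⁴.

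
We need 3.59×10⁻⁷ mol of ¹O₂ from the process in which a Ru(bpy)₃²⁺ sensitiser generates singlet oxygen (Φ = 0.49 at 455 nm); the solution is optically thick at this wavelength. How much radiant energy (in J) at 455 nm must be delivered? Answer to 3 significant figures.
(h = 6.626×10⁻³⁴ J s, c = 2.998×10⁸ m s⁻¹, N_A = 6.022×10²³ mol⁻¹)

Photons that must be absorbed: 3.59×10⁻⁷ / 0.49 = 7.327×10⁻⁷ mol.
Photon energy: hc/λ = 4.366×10⁻¹⁹ J; per mole, 2.629×10⁵ J mol⁻¹.
Energy required: 7.327×10⁻⁷ × 2.629×10⁵ = 0.193 J.

0.193 J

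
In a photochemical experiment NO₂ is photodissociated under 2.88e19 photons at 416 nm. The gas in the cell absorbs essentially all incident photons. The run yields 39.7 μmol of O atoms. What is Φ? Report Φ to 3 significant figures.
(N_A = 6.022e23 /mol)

Φ = 0.830

Product: 39.7 μmol = 3.97e-5 mol.
Moles of photons: 2.88e19 / 6.022e23 = 4.782e-5 mol.
Φ = 3.97e-5 mol / 4.782e-5 mol photons = 0.830.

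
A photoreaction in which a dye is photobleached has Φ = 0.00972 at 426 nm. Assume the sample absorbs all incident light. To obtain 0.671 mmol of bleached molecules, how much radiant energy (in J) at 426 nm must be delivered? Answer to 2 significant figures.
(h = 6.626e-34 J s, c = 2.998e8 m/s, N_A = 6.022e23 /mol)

1.9e4 J

Product: 0.671 mmol = 6.71e-4 mol.
Photons that must be absorbed: 6.71e-4 / 0.00972 = 0.06903 mol.
Photon energy: hc/λ = 4.663e-19 J; per mole, 2.808e5 J mol⁻¹.
Energy required: 0.06903 × 2.808e5 = 1.9e4 J.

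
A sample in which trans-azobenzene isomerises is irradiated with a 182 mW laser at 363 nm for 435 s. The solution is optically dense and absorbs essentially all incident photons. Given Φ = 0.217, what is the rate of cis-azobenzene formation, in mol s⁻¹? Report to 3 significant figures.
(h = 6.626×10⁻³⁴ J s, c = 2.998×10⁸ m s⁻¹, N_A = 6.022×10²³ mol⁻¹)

1.20×10⁻⁷ mol s⁻¹

Photon energy at 363 nm: hc/λ = (6.626×10⁻³⁴)(2.998×10⁸)/(363×10⁻⁹) = 5.472×10⁻¹⁹ J.
Energy delivered: (182 mW)(435 s) = 79.17 J.
Photons incident: 79.17 / 5.472×10⁻¹⁹ = 1.447×10²⁰, i.e. 1.447×10²⁰/6.022×10²³ = 2.403×10⁻⁴ mol.
Product formed: 0.217 × 2.403×10⁻⁴ = 5.215×10⁻⁵ mol.
Rate: 5.215×10⁻⁵ / 435 s = 1.20×10⁻⁷ mol s⁻¹.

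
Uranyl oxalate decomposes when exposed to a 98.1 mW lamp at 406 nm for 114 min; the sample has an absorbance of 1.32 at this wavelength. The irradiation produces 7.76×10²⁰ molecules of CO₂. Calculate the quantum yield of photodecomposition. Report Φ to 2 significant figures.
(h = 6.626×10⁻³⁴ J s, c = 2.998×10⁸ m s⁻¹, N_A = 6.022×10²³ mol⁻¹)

Product: 7.76×10²⁰ / 6.022×10²³ = 0.001289 mol.
Photon energy at 406 nm: hc/λ = (6.626×10⁻³⁴)(2.998×10⁸)/(406×10⁻⁹) = 4.893×10⁻¹⁹ J.
Energy delivered: (98.1 mW)(6840 s) = 671.0 J.
Photons incident: 671.0 / 4.893×10⁻¹⁹ = 1.371×10²¹, i.e. 1.371×10²¹/6.022×10²³ = 0.002277 mol.
Fraction absorbed: 1 − 10^(−1.32) = 0.9521.
Photons absorbed: 0.9521 × 0.002277 = 0.002168 mol.
Φ = 0.001289 mol / 0.002168 mol photons = 0.59.

Φ = 0.59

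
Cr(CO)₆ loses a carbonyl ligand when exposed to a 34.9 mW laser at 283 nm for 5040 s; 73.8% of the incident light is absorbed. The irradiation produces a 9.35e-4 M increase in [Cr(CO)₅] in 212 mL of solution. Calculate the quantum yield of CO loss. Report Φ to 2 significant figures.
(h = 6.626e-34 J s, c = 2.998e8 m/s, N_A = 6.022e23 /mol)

Φ = 0.65

Product: (9.35e-4 M)(0.212 L) = 1.982e-4 mol.
Photon energy at 283 nm: hc/λ = (6.626e-34)(2.998e8)/(283e-9) = 7.019e-19 J.
Energy delivered: (34.9 mW)(5040 s) = 175.9 J.
Photons incident: 175.9 / 7.019e-19 = 2.506e20, i.e. 2.506e20/6.022e23 = 4.161e-4 mol.
Photons absorbed: 0.738 × 4.161e-4 = 3.071e-4 mol.
Φ = 1.982e-4 mol / 3.071e-4 mol photons = 0.65.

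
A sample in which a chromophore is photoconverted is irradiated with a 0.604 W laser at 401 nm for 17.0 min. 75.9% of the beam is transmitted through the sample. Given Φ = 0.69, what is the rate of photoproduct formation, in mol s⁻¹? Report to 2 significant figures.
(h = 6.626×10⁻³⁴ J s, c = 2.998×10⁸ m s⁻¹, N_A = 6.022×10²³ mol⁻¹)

3.4×10⁻⁷ mol s⁻¹

Photon energy at 401 nm: hc/λ = (6.626×10⁻³⁴)(2.998×10⁸)/(401×10⁻⁹) = 4.954×10⁻¹⁹ J.
Energy delivered: (0.604 W)(1020 s) = 616.1 J.
Photons incident: 616.1 / 4.954×10⁻¹⁹ = 1.244×10²¹, i.e. 1.244×10²¹/6.022×10²³ = 0.002066 mol.
Fraction absorbed: 1 − 75.9/100 = 0.2410.
Photons absorbed: 0.2410 × 0.002066 = 4.979×10⁻⁴ mol.
Product formed: 0.69 × 4.979×10⁻⁴ = 3.436×10⁻⁴ mol.
Rate: 3.436×10⁻⁴ / 1020 s = 3.4×10⁻⁷ mol s⁻¹.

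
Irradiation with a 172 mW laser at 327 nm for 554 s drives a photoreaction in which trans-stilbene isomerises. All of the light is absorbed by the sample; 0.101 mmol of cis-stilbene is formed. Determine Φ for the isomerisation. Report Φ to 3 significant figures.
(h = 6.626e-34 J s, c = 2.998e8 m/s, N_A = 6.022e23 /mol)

Φ = 0.388

Product: 0.101 mmol = 1.01e-4 mol.
Photon energy at 327 nm: hc/λ = (6.626e-34)(2.998e8)/(327e-9) = 6.075e-19 J.
Energy delivered: (172 mW)(554 s) = 95.29 J.
Photons incident: 95.29 / 6.075e-19 = 1.569e20, i.e. 1.569e20/6.022e23 = 2.605e-4 mol.
Φ = 1.01e-4 mol / 2.605e-4 mol photons = 0.388.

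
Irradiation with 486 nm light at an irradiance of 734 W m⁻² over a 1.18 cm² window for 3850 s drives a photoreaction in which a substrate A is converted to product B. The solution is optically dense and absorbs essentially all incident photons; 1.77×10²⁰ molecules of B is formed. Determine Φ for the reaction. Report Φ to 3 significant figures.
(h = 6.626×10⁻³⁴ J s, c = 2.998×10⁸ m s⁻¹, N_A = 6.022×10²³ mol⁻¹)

Product: 1.77×10²⁰ / 6.022×10²³ = 2.939×10⁻⁴ mol.
Photon energy at 486 nm: hc/λ = (6.626×10⁻³⁴)(2.998×10⁸)/(486×10⁻⁹) = 4.087×10⁻¹⁹ J.
Energy delivered: (734 W m⁻²)(1.18×10⁻⁴ m²)(3850 s) = 333.5 J.
Photons incident: 333.5 / 4.087×10⁻¹⁹ = 8.160×10²⁰, i.e. 8.160×10²⁰/6.022×10²³ = 0.001355 mol.
Φ = 2.939×10⁻⁴ mol / 0.001355 mol photons = 0.217.

Φ = 0.217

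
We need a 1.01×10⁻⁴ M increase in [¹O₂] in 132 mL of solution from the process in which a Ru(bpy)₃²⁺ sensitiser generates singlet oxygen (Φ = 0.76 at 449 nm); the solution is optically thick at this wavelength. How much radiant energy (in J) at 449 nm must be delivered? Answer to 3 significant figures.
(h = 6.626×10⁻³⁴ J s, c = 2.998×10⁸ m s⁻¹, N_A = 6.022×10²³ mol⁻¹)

Product: (1.01×10⁻⁴ M)(0.132 L) = 1.333×10⁻⁵ mol.
Photons that must be absorbed: 1.333×10⁻⁵ / 0.76 = 1.754×10⁻⁵ mol.
Photon energy: hc/λ = 4.424×10⁻¹⁹ J; per mole, 2.664×10⁵ J mol⁻¹.
Energy required: 1.754×10⁻⁵ × 2.664×10⁵ = 4.67 J.

4.67 J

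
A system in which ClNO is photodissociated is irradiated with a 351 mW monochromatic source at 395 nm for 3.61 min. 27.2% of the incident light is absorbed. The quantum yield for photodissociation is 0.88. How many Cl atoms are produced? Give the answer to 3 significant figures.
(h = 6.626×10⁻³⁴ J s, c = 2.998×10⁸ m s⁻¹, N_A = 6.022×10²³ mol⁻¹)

3.62×10¹⁹ atoms

Photon energy at 395 nm: hc/λ = (6.626×10⁻³⁴)(2.998×10⁸)/(395×10⁻⁹) = 5.029×10⁻¹⁹ J.
Energy delivered: (351 mW)(216.6 s) = 76.03 J.
Photons incident: 76.03 / 5.029×10⁻¹⁹ = 1.512×10²⁰, i.e. 1.512×10²⁰/6.022×10²³ = 2.511×10⁻⁴ mol.
Photons absorbed: 0.272 × 2.511×10⁻⁴ = 6.830×10⁻⁵ mol.
Product: Φ × n_abs = 0.88 × 6.830×10⁻⁵ = 6.010×10⁻⁵ mol.
As a count: 6.010×10⁻⁵ × 6.022×10²³ = 3.62×10¹⁹.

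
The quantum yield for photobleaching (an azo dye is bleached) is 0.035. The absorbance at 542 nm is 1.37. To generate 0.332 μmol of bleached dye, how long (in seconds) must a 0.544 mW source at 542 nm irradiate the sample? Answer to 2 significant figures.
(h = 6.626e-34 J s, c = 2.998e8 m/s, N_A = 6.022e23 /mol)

t ≈ 4000 s

Product: 0.332 μmol = 3.32e-7 mol.
Photons that must be absorbed: 3.32e-7 / 0.035 = 9.486e-6 mol.
Fraction absorbed: 1 − 10^(−1.37) = 0.9573.
Incident photons needed: 9.486e-6 / 0.9573 = 9.909e-6 mol.
Photon energy: hc/λ = 3.665e-19 J; per mole, 2.207e5 J mol⁻¹.
Energy required: 9.909e-6 × 2.207e5 = 2.187 J.
Time: 2.187 J / 0.000544 W = 4000 s.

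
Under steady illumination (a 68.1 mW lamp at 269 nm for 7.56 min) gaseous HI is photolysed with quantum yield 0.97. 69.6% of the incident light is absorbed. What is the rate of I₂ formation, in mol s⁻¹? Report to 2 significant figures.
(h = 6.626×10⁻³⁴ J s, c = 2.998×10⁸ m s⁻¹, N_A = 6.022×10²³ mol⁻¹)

1.0×10⁻⁷ mol s⁻¹

Photon energy at 269 nm: hc/λ = (6.626×10⁻³⁴)(2.998×10⁸)/(269×10⁻⁹) = 7.385×10⁻¹⁹ J.
Energy delivered: (68.1 mW)(453.6 s) = 30.89 J.
Photons incident: 30.89 / 7.385×10⁻¹⁹ = 4.183×10¹⁹, i.e. 4.183×10¹⁹/6.022×10²³ = 6.946×10⁻⁵ mol.
Photons absorbed: 0.696 × 6.946×10⁻⁵ = 4.834×10⁻⁵ mol.
Product formed: 0.97 × 4.834×10⁻⁵ = 4.689×10⁻⁵ mol.
Rate: 4.689×10⁻⁵ / 453.6 s = 1.0×10⁻⁷ mol s⁻¹.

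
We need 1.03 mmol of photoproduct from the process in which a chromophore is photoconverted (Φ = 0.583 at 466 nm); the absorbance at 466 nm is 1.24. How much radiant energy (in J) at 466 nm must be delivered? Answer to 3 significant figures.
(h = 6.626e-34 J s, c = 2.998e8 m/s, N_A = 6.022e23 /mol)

481 J

Product: 1.03 mmol = 0.00103 mol.
Photons that must be absorbed: 0.00103 / 0.583 = 0.001767 mol.
Fraction absorbed: 1 − 10^(−1.24) = 0.9425.
Incident photons needed: 0.001767 / 0.9425 = 0.001875 mol.
Photon energy: hc/λ = 4.263e-19 J; per mole, 2.567e5 J mol⁻¹.
Energy required: 0.001875 × 2.567e5 = 481 J.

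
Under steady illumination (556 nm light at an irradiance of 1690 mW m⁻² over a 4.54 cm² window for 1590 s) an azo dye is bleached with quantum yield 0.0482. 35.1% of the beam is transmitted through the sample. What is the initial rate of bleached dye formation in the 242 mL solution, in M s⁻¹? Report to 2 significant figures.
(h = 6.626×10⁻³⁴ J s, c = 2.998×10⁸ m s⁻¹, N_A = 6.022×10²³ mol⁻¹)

Photon energy at 556 nm: hc/λ = (6.626×10⁻³⁴)(2.998×10⁸)/(556×10⁻⁹) = 3.573×10⁻¹⁹ J.
Energy delivered: (1690 mW m⁻²)(4.54×10⁻⁴ m²)(1590 s) = 1.220 J.
Photons incident: 1.220 / 3.573×10⁻¹⁹ = 3.414×10¹⁸, i.e. 3.414×10¹⁸/6.022×10²³ = 5.669×10⁻⁶ mol.
Fraction absorbed: 1 − 35.1/100 = 0.6490.
Photons absorbed: 0.6490 × 5.669×10⁻⁶ = 3.679×10⁻⁶ mol.
Product formed: 0.0482 × 3.679×10⁻⁶ = 1.773×10⁻⁷ mol.
Rate: 1.773×10⁻⁷ mol / (1590 s × 0.242 L) = 4.6×10⁻¹⁰ M s⁻¹.

4.6×10⁻¹⁰ M s⁻¹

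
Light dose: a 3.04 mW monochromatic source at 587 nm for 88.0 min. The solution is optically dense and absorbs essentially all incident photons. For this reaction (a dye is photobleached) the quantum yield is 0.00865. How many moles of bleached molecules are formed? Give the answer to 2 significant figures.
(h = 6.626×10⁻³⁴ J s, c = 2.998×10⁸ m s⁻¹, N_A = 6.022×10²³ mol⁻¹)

Photon energy at 587 nm: hc/λ = (6.626×10⁻³⁴)(2.998×10⁸)/(587×10⁻⁹) = 3.384×10⁻¹⁹ J.
Energy delivered: (3.04 mW)(5280 s) = 16.05 J.
Photons incident: 16.05 / 3.384×10⁻¹⁹ = 4.743×10¹⁹, i.e. 4.743×10¹⁹/6.022×10²³ = 7.876×10⁻⁵ mol.
Product: Φ × n_abs = 0.00865 × 7.876×10⁻⁵ = 6.813×10⁻⁷ mol.

6.8×10⁻⁷ mol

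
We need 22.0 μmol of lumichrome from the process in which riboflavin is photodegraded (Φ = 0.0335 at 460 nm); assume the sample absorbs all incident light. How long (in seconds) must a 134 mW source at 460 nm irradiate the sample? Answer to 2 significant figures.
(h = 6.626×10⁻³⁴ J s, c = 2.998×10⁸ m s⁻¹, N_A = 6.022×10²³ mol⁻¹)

t ≈ 1300 s

Product: 22.0 μmol = 2.20×10⁻⁵ mol.
Photons that must be absorbed: 2.20×10⁻⁵ / 0.0335 = 6.567×10⁻⁴ mol.
Photon energy: hc/λ = 4.318×10⁻¹⁹ J; per mole, 2.600×10⁵ J mol⁻¹.
Energy required: 6.567×10⁻⁴ × 2.600×10⁵ = 170.7 J.
Time: 170.7 J / 0.134 W = 1300 s.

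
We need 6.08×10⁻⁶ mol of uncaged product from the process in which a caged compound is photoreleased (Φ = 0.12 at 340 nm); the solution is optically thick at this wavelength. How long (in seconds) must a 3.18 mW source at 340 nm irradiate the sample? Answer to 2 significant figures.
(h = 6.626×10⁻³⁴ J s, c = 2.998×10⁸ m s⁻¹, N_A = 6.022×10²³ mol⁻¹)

Photons that must be absorbed: 6.08×10⁻⁶ / 0.12 = 5.067×10⁻⁵ mol.
Photon energy: hc/λ = 5.843×10⁻¹⁹ J; per mole, 3.519×10⁵ J mol⁻¹.
Energy required: 5.067×10⁻⁵ × 3.519×10⁵ = 17.83 J.
Time: 17.83 J / 0.00318 W = 5600 s.

t ≈ 5600 s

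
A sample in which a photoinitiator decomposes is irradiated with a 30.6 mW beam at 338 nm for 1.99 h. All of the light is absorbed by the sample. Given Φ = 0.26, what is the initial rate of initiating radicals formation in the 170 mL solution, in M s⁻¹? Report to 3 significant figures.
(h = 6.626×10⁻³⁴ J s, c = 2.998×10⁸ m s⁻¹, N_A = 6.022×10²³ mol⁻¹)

1.32×10⁻⁷ M s⁻¹

Photon energy at 338 nm: hc/λ = (6.626×10⁻³⁴)(2.998×10⁸)/(338×10⁻⁹) = 5.877×10⁻¹⁹ J.
Energy delivered: (30.6 mW)(7164 s) = 219.2 J.
Photons incident: 219.2 / 5.877×10⁻¹⁹ = 3.730×10²⁰, i.e. 3.730×10²⁰/6.022×10²³ = 6.194×10⁻⁴ mol.
Product formed: 0.26 × 6.194×10⁻⁴ = 1.610×10⁻⁴ mol.
Rate: 1.610×10⁻⁴ mol / (7164 s × 0.17 L) = 1.32×10⁻⁷ M s⁻¹.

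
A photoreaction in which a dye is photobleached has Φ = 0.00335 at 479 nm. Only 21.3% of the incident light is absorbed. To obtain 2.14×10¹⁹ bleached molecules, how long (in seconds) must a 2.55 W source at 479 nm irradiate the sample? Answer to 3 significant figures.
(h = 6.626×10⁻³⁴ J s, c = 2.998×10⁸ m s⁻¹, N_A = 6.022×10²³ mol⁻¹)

t ≈ 4880 s

Product: 2.14×10¹⁹ / 6.022×10²³ = 3.554×10⁻⁵ mol.
Photons that must be absorbed: 3.554×10⁻⁵ / 0.00335 = 0.01061 mol.
Incident photons needed: 0.01061 / 0.213 = 0.04981 mol.
Photon energy: hc/λ = 4.147×10⁻¹⁹ J; per mole, 2.497×10⁵ J mol⁻¹.
Energy required: 0.04981 × 2.497×10⁵ = 1.244×10⁴ J.
Time: 1.244×10⁴ J / 2.55 W = 4880 s.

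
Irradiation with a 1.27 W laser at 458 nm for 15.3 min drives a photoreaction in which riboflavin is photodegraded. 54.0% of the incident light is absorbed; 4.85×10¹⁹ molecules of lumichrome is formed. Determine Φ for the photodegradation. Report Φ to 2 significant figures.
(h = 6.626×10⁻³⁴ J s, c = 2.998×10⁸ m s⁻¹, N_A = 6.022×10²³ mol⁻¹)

Product: 4.85×10¹⁹ / 6.022×10²³ = 8.054×10⁻⁵ mol.
Photon energy at 458 nm: hc/λ = (6.626×10⁻³⁴)(2.998×10⁸)/(458×10⁻⁹) = 4.337×10⁻¹⁹ J.
Energy delivered: (1.27 W)(918 s) = 1166 J.
Photons incident: 1166 / 4.337×10⁻¹⁹ = 2.688×10²¹, i.e. 2.688×10²¹/6.022×10²³ = 0.004464 mol.
Photons absorbed: 0.540 × 0.004464 = 0.002411 mol.
Φ = 8.054×10⁻⁵ mol / 0.002411 mol photons = 0.033.

Φ = 0.033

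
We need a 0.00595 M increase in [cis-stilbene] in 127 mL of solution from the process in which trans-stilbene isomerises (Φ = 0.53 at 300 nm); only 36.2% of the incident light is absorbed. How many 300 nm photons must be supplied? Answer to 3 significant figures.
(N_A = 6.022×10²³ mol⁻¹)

2.37×10²¹ photons

Product: (0.00595 M)(0.127 L) = 7.557×10⁻⁴ mol.
Photons that must be absorbed: 7.557×10⁻⁴ / 0.53 = 0.001426 mol.
Incident photons needed: 0.001426 / 0.362 = 0.003939 mol.
Photon count: 0.003939 × 6.022×10²³ = 2.37×10²¹.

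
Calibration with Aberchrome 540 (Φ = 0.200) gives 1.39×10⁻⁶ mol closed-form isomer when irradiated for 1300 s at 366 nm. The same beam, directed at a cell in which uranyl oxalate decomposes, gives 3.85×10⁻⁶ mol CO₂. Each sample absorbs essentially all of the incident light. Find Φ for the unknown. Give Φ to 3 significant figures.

Φ = 0.554

Photons absorbed by the actinometer: 1.39×10⁻⁶ / 0.200 = 6.950×10⁻⁶ mol.
Φ(unknown) = 3.85×10⁻⁶ / 6.950×10⁻⁶ = 0.554.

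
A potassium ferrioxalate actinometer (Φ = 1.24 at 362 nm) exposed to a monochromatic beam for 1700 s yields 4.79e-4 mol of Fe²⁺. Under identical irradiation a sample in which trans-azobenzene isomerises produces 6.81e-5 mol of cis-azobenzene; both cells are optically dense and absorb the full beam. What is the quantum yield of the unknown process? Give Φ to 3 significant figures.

Φ = 0.176

Photons absorbed by the actinometer: 4.79e-4 / 1.24 = 3.863e-4 mol.
Φ(unknown) = 6.81e-5 / 3.863e-4 = 0.176.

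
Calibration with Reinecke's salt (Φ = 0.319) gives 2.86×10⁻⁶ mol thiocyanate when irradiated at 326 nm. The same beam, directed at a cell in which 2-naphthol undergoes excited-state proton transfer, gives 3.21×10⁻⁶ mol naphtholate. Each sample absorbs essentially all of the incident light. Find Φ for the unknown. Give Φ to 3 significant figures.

Photons absorbed by the actinometer: 2.86×10⁻⁶ / 0.319 = 8.966×10⁻⁶ mol.
Φ(unknown) = 3.21×10⁻⁶ / 8.966×10⁻⁶ = 0.358.

Φ = 0.358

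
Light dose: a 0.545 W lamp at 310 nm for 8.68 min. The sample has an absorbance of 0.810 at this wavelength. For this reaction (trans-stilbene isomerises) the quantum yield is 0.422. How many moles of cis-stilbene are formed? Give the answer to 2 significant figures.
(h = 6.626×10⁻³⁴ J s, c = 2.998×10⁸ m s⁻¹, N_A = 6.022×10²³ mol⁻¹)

Photon energy at 310 nm: hc/λ = (6.626×10⁻³⁴)(2.998×10⁸)/(310×10⁻⁹) = 6.408×10⁻¹⁹ J.
Energy delivered: (0.545 W)(520.8 s) = 283.8 J.
Photons incident: 283.8 / 6.408×10⁻¹⁹ = 4.429×10²⁰, i.e. 4.429×10²⁰/6.022×10²³ = 7.355×10⁻⁴ mol.
Fraction absorbed: 1 − 10^(−0.810) = 0.8451.
Photons absorbed: 0.8451 × 7.355×10⁻⁴ = 6.216×10⁻⁴ mol.
Product: Φ × n_abs = 0.422 × 6.216×10⁻⁴ = 2.623×10⁻⁴ mol.

2.6×10⁻⁴ mol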